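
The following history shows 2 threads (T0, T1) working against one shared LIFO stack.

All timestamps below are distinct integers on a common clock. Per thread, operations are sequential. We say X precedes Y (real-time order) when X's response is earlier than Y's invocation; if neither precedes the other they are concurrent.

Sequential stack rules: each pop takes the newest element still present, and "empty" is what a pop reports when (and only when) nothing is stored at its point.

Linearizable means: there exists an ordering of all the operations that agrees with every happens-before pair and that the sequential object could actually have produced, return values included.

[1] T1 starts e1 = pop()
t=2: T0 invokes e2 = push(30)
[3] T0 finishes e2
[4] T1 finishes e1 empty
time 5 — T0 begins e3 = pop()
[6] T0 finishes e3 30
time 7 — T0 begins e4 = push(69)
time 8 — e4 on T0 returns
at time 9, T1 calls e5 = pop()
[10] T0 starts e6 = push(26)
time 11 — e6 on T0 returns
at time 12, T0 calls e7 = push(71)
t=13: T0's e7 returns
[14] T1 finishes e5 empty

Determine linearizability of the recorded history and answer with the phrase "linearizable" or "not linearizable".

not linearizable

the violation lands at event 14, e5's response at time 14: events 1..13 linearize, events 1..14 do not
6 orders of the 7 completed LIFO stack ops respect real time; none is legal
sample order e1, e2, e3, e4, e5, e6, e7 stalls at step 5 — e5 pop() → empty has no legal effect
sample order e1, e2, e3, e4, e6, e5, e7 stalls at step 6 — e5 pop() → empty has no legal effect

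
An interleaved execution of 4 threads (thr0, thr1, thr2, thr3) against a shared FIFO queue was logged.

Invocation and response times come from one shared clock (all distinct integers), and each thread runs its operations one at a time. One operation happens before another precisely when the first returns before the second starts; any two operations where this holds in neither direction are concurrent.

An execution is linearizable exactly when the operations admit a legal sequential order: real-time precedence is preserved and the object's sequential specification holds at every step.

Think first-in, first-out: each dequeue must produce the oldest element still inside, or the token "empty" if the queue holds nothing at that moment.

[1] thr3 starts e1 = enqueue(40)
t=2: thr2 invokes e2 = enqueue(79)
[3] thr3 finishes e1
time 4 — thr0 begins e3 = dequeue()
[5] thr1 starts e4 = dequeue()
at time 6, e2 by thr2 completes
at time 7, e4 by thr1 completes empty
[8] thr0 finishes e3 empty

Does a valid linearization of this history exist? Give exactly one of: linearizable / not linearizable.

not linearizable

through event 7 a valid linearization exists; event 8 (e3 responding at time 8) ends that
all 8 real-time-respecting orders fail — 4 completed FIFO queue operations, no legal replay
sample order e1, e2, e3, e4 stalls at step 3 — e3 dequeue() → empty has no legal effect
sample order e1, e2, e4, e3 stalls at step 3 — e4 dequeue() → empty has no legal effect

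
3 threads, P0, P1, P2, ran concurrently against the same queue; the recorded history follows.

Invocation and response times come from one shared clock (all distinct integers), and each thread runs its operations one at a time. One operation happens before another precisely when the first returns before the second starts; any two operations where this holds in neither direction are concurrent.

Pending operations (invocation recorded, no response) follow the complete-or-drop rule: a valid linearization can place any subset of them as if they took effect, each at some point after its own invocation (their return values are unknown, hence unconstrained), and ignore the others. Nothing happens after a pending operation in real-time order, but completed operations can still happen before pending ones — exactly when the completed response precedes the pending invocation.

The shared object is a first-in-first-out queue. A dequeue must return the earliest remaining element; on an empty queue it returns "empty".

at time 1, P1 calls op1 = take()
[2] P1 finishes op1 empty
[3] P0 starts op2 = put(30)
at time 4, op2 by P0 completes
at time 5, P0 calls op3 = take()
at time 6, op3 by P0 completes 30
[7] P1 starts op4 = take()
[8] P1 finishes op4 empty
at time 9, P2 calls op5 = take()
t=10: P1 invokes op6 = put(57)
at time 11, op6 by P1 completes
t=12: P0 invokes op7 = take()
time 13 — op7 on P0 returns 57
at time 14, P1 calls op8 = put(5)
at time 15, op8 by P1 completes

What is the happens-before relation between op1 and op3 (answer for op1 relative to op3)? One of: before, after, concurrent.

before

op1 spans [1,2], op3 spans [5,6]
resp(op1)=2 < inv(op3)=5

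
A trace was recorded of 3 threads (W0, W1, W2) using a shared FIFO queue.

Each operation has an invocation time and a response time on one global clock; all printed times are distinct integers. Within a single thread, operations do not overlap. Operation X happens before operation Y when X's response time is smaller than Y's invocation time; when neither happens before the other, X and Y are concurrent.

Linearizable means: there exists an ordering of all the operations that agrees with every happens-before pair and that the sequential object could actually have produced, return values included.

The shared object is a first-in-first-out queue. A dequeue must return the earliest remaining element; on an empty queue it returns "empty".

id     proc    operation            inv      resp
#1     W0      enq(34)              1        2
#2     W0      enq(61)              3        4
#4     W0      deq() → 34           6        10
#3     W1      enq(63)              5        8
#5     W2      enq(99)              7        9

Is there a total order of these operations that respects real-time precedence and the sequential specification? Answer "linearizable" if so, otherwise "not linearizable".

witness order: #1, #2, #3, #4, #5
step 1: #1 enq(34) — queue <34>
step 2: #2 enq(61) — queue <34,61>
step 3: #3 enq(63) — queue <34,61,63>
step 4: #4 deq() → 34 — queue <61,63>
step 5: #5 enq(99) — queue <61,63,99>

linearizable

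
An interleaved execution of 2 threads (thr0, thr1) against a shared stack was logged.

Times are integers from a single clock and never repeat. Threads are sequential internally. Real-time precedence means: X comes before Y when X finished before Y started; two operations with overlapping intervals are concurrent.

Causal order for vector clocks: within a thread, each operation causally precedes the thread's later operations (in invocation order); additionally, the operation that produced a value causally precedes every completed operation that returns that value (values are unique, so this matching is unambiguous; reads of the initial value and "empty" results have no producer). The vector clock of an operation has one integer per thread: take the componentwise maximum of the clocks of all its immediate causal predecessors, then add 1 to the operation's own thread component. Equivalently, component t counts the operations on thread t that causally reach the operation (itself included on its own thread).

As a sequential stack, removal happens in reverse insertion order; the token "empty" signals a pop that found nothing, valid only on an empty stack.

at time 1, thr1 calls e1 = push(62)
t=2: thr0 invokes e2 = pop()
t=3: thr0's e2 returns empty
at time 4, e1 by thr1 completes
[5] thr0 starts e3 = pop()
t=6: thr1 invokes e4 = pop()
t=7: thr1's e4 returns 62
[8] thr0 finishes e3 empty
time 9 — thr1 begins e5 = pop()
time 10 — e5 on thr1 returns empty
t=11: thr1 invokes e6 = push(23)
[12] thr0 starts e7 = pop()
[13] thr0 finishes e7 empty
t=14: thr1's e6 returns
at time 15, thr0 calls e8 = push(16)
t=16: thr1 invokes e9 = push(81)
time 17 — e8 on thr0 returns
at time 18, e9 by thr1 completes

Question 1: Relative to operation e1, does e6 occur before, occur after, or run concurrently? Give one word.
after

e6 spans [11,14], e1 spans [1,4]
resp(e1)=4 < inv(e6)=11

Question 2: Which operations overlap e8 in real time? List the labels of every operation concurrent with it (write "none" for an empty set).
e9

e8 runs from 15 to 17; window-overlapping ops are concurrent
e1 [1,4]: before
e2 [2,3]: before
e3 [5,8]: before
e4 [6,7]: before
e5 [9,10]: before
e6 [11,14]: before
e7 [12,13]: before
e9 [16,18]: concurrent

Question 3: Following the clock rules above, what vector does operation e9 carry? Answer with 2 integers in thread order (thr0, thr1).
(0, 5)

e1, invoked 1, has no incoming edges; only thr1's bump applies → (0, 1)
e2, invoked 2, has no incoming edges; only thr0's bump applies → (1, 0)
e4, invoked 6, takes VC(e1)=(0, 1) under max, adds 1 for thr1 → (0, 2)
e3, invoked 5, takes VC(e2)=(1, 0) under max, adds 1 for thr0 → (2, 0)
e5, invoked 9, takes VC(e4)=(0, 2) under max, adds 1 for thr1 → (0, 3)
e7, invoked 12, takes VC(e3)=(2, 0) under max, adds 1 for thr0 → (3, 0)
e6, invoked 11, takes VC(e5)=(0, 3) under max, adds 1 for thr1 → (0, 4)
e8, invoked 15, takes VC(e7)=(3, 0) under max, adds 1 for thr0 → (4, 0)
e9, invoked 16, takes VC(e6)=(0, 4) under max, adds 1 for thr1 → (0, 5)
target: VC(e9) = (0, 5)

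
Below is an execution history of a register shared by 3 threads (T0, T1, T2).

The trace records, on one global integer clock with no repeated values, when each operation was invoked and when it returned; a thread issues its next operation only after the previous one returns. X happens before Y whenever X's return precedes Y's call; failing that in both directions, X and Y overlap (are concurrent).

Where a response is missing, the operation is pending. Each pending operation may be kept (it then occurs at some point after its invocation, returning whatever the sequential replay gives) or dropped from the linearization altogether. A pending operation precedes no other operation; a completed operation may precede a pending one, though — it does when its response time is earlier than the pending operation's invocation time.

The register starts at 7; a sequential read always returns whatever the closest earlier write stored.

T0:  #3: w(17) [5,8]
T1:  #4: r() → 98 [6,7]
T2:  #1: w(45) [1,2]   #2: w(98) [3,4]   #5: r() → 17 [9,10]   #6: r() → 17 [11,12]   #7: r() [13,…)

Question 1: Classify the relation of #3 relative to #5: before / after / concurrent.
Answer: before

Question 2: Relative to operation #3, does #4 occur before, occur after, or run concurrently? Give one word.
Answer: concurrent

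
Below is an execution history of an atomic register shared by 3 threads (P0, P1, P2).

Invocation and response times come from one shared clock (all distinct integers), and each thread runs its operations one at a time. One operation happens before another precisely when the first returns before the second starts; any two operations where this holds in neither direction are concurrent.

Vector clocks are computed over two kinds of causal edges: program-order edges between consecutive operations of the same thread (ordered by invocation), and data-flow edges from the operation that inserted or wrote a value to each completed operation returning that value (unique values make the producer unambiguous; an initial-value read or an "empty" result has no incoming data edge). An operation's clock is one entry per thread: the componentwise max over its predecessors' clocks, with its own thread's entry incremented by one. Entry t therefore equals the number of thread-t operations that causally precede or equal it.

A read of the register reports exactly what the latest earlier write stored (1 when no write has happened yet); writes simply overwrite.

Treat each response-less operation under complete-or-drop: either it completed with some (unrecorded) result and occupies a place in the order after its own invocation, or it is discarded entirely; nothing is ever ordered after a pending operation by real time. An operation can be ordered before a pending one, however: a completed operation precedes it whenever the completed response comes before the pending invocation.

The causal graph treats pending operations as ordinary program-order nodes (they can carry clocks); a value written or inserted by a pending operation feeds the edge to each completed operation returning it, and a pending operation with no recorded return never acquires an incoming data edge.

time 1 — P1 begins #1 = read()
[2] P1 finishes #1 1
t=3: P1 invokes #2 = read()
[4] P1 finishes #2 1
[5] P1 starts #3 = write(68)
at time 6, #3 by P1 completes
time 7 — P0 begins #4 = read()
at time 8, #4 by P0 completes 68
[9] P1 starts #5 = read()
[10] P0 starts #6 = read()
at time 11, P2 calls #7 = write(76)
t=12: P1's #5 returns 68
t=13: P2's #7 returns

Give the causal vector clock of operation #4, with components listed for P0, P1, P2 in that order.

invoked at 11, #7 has no predecessors; its own P2 bump gives (0, 0, 1)
invoked at 1, #1 has no predecessors; its own P1 bump gives (0, 1, 0)
VC(#2, invoked at 3): max of VC(#1)=(0, 1, 0), then +1 on thread P1 → (0, 2, 0)
VC(#3, invoked at 5): max of VC(#2)=(0, 2, 0), then +1 on thread P1 → (0, 3, 0)
VC(#5, invoked at 9): max of VC(#3)=(0, 3, 0), then +1 on thread P1 → (0, 4, 0)
VC(#4, invoked at 7): max of VC(#3)=(0, 3, 0), then +1 on thread P0 → (1, 3, 0)
VC(#6, invoked at 10): max of VC(#4)=(1, 3, 0), then +1 on thread P0 → (2, 3, 0)
target: VC(#4) = (1, 3, 0)

(1, 3, 0)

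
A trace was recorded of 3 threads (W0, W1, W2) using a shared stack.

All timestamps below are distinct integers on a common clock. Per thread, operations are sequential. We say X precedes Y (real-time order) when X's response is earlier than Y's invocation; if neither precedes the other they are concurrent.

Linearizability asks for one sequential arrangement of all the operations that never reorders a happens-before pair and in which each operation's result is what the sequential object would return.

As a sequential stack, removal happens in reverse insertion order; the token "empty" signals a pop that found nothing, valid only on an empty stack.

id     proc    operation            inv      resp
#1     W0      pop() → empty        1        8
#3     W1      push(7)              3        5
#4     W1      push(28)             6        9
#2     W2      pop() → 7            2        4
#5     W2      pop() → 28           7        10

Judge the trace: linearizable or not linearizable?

witness order: #1, #3, #2, #4, #5
1. #1 pop() → empty, leaving stack <>
2. #3 push(7), leaving stack <7>
3. #2 pop() → 7, leaving stack <>
4. #4 push(28), leaving stack <28>
5. #5 pop() → 28, leaving stack <>

linearizable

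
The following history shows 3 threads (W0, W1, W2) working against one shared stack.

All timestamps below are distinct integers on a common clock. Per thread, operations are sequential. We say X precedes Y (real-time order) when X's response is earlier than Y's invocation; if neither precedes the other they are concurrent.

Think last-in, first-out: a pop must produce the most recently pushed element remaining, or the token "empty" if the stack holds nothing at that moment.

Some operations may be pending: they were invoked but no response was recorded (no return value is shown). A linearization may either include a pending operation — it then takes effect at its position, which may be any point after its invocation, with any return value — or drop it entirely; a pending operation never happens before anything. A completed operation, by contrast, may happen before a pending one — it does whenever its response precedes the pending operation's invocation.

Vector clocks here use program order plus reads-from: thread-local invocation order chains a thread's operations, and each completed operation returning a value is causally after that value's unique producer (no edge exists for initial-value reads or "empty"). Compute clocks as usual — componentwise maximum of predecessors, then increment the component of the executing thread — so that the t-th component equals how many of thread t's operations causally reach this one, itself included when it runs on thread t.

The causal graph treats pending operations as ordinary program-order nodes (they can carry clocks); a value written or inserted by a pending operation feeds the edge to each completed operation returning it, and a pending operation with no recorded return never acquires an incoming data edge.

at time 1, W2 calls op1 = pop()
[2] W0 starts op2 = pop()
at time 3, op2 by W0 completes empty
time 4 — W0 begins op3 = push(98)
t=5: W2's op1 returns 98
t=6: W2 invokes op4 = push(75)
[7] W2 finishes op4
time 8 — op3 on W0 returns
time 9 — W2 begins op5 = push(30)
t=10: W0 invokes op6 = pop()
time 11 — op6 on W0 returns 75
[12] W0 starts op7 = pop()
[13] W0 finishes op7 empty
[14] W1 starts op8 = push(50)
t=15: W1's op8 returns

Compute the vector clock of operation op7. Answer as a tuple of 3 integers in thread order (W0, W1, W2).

(4, 0, 2)

VC(op8, invoked at 14): no causal predecessors; +1 on W1 → (0, 1, 0)
VC(op2, invoked at 2): no causal predecessors; +1 on W0 → (1, 0, 0)
op3, invoked 4, takes VC(op2)=(1, 0, 0) under max, adds 1 for W0 → (2, 0, 0)
op1, invoked 1, takes VC(op3)=(2, 0, 0) under max, adds 1 for W2 → (2, 0, 1)
op4, invoked 6, takes VC(op1)=(2, 0, 1) under max, adds 1 for W2 → (2, 0, 2)
op5, invoked 9, takes VC(op4)=(2, 0, 2) under max, adds 1 for W2 → (2, 0, 3)
op6, invoked 10, takes VC(op3)=(2, 0, 0), VC(op4)=(2, 0, 2) under max, adds 1 for W0 → (3, 0, 2)
op7, invoked 12, takes VC(op6)=(3, 0, 2) under max, adds 1 for W0 → (4, 0, 2)
target: VC(op7) = (4, 0, 2)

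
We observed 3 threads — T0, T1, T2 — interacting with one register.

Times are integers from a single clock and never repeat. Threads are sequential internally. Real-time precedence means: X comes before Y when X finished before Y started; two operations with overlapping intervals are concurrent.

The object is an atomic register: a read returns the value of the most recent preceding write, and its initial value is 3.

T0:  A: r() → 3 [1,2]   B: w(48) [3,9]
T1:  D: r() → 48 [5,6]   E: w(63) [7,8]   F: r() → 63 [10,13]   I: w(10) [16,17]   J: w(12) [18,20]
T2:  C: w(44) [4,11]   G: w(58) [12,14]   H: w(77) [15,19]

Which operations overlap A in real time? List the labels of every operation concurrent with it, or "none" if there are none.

none

overlap test against A [1,2]: concurrent iff the interval meets 1..2
B [3,9]: after
C [4,11]: after
D [5,6]: after
E [7,8]: after
F [10,13]: after
G [12,14]: after
H [15,19]: after
I [16,17]: after
J [18,20]: after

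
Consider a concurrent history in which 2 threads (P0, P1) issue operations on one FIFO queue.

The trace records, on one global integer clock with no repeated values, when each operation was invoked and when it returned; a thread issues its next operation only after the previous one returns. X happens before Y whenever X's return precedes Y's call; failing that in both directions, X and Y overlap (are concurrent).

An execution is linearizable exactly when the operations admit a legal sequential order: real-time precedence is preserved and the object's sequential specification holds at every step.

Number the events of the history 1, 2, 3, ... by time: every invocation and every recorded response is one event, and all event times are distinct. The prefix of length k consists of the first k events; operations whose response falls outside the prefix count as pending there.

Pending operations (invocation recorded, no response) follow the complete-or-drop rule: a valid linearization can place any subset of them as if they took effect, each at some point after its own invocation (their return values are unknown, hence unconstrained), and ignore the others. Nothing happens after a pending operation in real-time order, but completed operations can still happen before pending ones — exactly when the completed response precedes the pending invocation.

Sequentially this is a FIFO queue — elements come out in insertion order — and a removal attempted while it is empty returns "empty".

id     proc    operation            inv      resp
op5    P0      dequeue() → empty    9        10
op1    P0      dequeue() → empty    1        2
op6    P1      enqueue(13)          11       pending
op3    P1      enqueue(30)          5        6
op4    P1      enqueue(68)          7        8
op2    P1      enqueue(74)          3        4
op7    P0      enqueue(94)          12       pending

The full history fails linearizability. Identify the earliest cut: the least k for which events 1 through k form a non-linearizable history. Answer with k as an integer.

a valid linearization of events 1..9 exists, for instance op1, op2, op3, op4:
after step 1 (op1 dequeue() → empty): queue <>
after step 2 (op2 enqueue(74)): queue <74>
after step 3 (op3 enqueue(30)): queue <74,30>
after step 4 (op4 enqueue(68)): queue <74,30,68>
include event 10 — op5 responding at 10 — and every candidate order breaks
e.g. op1, op2, op3, op4, op5: illegal at step 5, since op5 dequeue() → empty cannot apply there

10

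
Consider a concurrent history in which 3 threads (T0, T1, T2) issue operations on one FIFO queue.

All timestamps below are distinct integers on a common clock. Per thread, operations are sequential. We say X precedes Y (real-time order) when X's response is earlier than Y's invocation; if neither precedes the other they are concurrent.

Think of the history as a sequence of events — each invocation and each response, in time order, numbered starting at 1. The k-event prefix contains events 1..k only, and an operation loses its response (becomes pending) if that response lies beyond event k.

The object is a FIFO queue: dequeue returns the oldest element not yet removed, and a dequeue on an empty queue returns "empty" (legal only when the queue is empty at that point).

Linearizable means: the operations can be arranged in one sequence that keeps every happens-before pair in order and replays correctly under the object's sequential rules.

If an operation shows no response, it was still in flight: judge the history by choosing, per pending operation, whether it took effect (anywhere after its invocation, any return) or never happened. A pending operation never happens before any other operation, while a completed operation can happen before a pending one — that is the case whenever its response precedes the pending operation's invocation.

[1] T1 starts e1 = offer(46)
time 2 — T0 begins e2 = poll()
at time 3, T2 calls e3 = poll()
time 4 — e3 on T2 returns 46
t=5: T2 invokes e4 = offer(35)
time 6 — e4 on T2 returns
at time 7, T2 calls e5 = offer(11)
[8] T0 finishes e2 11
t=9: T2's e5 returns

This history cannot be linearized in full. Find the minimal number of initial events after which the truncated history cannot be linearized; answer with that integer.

events 1..7 are linearizable; a witness order is e1, e3, e2, e4:
1. e1 offer(46) (pending, included), leaving queue <46>
2. e3 poll() → 46, leaving queue <>
3. e2 poll() (pending, included), leaving queue <>
4. e4 offer(35), leaving queue <35>
include event 8 — e2 responding at 8 — and every candidate order breaks
including or dropping the 2 pending operations (e1, e5) in any combination fails
e.g. e2, e3, e4 (pending dropped): illegal at step 1, since e2 poll() → 11 cannot apply there
e.g. e3, e2, e4 (pending dropped): illegal at step 1, since e3 poll() → 46 cannot apply there

8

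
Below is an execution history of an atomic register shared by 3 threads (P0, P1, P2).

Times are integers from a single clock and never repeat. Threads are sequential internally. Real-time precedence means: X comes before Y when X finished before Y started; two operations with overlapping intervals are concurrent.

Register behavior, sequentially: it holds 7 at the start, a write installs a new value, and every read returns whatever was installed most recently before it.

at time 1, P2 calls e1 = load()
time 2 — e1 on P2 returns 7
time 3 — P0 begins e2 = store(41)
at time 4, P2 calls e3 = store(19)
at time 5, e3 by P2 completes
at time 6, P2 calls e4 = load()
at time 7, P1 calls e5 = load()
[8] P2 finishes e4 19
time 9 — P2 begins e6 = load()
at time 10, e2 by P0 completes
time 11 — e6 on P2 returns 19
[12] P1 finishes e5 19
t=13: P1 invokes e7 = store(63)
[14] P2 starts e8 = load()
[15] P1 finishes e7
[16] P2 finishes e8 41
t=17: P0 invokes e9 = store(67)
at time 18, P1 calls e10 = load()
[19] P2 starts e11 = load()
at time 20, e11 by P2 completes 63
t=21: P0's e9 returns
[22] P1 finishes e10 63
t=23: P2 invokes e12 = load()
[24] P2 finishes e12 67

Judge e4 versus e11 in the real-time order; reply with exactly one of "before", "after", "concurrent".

before

e4 spans [6,8], e11 spans [19,20]
resp(e4)=8 < inv(e11)=19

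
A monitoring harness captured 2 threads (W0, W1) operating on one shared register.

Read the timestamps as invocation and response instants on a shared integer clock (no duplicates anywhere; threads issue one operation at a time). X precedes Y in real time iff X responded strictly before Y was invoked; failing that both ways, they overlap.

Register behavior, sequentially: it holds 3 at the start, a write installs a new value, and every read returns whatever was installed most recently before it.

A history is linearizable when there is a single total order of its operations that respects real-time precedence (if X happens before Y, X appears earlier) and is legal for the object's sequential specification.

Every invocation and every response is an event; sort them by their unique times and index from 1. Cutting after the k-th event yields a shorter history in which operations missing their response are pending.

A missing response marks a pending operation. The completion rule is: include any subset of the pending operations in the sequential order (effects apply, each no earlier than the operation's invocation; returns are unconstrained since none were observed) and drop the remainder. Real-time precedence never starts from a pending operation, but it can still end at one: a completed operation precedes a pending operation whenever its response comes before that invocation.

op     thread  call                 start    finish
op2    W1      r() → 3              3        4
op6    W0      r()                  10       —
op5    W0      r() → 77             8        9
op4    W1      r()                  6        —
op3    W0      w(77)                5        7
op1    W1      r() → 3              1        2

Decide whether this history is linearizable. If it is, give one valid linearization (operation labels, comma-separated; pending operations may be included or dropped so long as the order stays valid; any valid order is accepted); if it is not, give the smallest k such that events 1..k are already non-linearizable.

linearizable — witness: op1, op2, op3, op4, op5

1. op1 r() → 3, leaving value 3
2. op2 r() → 3, leaving value 3
3. op3 w(77), leaving value 77
4. op4 r() (pending, included), leaving value 77
5. op5 r() → 77, leaving value 77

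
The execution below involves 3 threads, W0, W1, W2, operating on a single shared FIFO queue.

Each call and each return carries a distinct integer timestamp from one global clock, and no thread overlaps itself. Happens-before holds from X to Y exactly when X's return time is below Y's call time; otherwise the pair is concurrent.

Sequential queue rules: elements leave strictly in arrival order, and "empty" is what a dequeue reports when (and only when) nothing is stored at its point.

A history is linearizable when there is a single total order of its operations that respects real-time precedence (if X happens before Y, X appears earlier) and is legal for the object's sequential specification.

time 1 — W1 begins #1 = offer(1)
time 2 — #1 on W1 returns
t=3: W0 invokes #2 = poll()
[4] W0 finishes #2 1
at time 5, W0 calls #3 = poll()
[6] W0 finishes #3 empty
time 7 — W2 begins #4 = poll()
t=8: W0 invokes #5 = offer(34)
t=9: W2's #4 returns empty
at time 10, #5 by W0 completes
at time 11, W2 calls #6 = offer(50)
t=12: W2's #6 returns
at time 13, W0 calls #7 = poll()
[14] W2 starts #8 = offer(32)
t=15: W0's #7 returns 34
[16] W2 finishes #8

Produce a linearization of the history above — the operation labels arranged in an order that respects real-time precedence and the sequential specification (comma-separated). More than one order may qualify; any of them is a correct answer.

after step 1 (#1 offer(1)): queue <1>
after step 2 (#2 poll() → 1): queue <>
after step 3 (#3 poll() → empty): queue <>
after step 4 (#4 poll() → empty): queue <>
after step 5 (#5 offer(34)): queue <34>
after step 6 (#6 offer(50)): queue <34,50>
after step 7 (#7 poll() → 34): queue <50>
after step 8 (#8 offer(32)): queue <50,32>

#1, #2, #3, #4, #5, #6, #7, #8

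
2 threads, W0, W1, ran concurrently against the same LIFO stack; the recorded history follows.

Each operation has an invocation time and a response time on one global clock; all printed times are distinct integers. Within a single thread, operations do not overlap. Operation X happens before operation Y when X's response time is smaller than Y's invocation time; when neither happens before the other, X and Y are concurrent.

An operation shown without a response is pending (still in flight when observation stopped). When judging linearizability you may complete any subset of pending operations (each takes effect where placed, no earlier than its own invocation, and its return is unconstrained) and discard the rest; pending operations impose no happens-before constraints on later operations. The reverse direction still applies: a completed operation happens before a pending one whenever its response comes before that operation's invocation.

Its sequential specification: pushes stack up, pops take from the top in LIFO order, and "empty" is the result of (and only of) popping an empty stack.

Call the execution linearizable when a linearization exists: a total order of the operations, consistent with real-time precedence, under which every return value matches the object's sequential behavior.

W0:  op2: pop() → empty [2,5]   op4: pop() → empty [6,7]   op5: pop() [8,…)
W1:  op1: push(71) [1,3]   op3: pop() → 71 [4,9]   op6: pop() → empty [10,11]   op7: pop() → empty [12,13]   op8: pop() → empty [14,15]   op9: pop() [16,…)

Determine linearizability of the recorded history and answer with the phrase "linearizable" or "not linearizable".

linearizable

a witness: op1, op3, op2, op4, op5, op6, op7, op8
1. op1 push(71), leaving stack <71>
2. op3 pop() → 71, leaving stack <>
3. op2 pop() → empty, leaving stack <>
4. op4 pop() → empty, leaving stack <>
5. op5 pop() (pending, included), leaving stack <>
6. op6 pop() → empty, leaving stack <>
7. op7 pop() → empty, leaving stack <>
8. op8 pop() → empty, leaving stack <>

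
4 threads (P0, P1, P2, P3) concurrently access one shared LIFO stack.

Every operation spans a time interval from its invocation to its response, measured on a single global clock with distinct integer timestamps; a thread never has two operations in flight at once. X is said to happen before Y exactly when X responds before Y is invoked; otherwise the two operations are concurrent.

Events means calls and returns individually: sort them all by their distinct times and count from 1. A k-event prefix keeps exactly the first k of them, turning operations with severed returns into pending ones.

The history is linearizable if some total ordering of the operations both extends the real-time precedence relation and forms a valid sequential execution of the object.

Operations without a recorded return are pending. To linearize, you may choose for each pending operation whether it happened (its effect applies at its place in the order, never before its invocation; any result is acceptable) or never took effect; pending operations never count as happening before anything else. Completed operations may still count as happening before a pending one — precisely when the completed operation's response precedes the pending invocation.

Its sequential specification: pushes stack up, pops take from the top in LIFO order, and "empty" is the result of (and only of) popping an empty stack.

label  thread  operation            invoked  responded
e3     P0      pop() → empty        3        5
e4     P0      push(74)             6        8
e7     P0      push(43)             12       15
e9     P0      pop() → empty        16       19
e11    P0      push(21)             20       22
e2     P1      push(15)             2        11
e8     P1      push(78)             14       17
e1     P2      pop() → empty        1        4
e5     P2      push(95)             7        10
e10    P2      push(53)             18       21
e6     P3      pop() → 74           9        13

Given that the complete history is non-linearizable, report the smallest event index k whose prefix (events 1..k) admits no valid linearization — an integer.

19

events 1..18 are linearizable, e.g. via e1, e3, e2, e4, e6, e5, e7, e8:
1. e1 pop() → empty, leaving stack <>
2. e3 pop() → empty, leaving stack <>
3. e2 push(15), leaving stack <15>
4. e4 push(74), leaving stack <15,74>
5. e6 pop() → 74, leaving stack <15>
6. e5 push(95), leaving stack <15,95>
7. e7 push(43), leaving stack <15,95,43>
8. e8 push(78), leaving stack <15,95,43,78>
with event 19 included (e9 responding at time 19), all real-time-consistent orders fail
completion choices over the 1 pending operation (e10) were checked; none helps
take e1, e2, e3, e4, e5, e6, e7, e8, e9 (pending dropped): step 3 already fails, because e3 pop() → empty cannot occur there
take e1, e2, e3, e4, e5, e6, e7, e9, e8 (pending dropped): step 3 already fails, because e3 pop() → empty cannot occur there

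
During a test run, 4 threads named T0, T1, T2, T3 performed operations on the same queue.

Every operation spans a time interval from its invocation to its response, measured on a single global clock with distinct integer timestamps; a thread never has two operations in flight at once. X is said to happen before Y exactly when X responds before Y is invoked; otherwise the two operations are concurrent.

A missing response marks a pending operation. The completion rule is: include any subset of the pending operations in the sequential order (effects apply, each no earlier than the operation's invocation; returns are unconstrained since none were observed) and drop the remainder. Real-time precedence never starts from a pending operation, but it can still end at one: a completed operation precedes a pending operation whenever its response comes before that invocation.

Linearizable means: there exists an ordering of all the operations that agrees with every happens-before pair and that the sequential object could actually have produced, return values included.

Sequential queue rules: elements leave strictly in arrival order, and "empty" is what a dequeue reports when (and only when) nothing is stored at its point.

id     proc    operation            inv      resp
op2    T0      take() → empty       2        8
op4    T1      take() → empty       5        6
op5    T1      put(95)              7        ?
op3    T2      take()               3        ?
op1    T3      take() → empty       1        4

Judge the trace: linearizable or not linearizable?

linearizable

a witness: op1, op2, op3, op4
after step 1 (op1 take() → empty): queue <>
after step 2 (op2 take() → empty): queue <>
after step 3 (op3 take() (pending, included)): queue <>
after step 4 (op4 take() → empty): queue <>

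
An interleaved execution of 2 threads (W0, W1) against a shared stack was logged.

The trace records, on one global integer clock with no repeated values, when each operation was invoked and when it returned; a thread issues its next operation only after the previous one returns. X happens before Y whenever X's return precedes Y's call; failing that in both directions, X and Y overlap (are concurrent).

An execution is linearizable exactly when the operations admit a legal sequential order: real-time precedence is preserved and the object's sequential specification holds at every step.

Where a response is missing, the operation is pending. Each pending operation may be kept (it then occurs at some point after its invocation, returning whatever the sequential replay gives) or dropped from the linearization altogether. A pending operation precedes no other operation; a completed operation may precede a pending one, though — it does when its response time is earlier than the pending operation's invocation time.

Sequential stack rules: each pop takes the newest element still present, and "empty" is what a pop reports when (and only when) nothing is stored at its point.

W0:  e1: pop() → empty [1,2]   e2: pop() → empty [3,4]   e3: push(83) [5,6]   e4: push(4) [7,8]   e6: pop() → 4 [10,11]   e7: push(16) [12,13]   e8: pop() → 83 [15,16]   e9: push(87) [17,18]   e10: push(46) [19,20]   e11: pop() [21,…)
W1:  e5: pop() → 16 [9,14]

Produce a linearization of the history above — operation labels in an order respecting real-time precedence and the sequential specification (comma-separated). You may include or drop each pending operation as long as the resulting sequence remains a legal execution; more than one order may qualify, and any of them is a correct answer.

e1, e2, e3, e4, e6, e7, e5, e8, e9, e10

step 1: e1 pop() → empty — stack <>
step 2: e2 pop() → empty — stack <>
step 3: e3 push(83) — stack <83>
step 4: e4 push(4) — stack <83,4>
step 5: e6 pop() → 4 — stack <83>
step 6: e7 push(16) — stack <83,16>
step 7: e5 pop() → 16 — stack <83>
step 8: e8 pop() → 83 — stack <>
step 9: e9 push(87) — stack <87>
step 10: e10 push(46) — stack <87,46>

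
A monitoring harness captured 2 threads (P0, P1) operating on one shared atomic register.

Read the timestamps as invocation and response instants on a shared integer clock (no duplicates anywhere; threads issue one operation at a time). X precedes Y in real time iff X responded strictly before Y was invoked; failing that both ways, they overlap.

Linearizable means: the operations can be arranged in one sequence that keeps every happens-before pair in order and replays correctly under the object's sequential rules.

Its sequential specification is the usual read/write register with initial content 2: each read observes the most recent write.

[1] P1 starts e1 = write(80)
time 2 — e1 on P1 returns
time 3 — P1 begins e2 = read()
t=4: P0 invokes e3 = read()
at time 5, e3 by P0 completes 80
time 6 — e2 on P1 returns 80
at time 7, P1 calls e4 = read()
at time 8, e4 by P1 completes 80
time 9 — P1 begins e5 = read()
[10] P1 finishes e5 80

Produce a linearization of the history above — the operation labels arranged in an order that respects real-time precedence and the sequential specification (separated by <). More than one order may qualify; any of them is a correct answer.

e1 < e2 < e3 < e4 < e5

step 1: e1 write(80) — value 80
step 2: e2 read() → 80 — value 80
step 3: e3 read() → 80 — value 80
step 4: e4 read() → 80 — value 80
step 5: e5 read() → 80 — value 80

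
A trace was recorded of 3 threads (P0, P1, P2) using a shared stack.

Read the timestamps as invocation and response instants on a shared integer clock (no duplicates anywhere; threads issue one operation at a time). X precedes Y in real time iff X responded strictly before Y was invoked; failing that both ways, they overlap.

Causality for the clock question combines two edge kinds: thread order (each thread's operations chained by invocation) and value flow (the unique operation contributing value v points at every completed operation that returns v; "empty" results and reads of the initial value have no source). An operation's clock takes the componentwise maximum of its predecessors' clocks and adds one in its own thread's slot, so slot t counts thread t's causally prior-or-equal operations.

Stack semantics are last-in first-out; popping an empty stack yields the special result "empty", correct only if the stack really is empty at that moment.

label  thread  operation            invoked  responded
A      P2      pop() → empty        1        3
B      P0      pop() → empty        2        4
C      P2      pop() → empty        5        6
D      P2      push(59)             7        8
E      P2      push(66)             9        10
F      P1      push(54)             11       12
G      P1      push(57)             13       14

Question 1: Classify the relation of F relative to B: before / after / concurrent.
after

F spans [11,12], B spans [2,4]
resp(B)=4 < inv(F)=11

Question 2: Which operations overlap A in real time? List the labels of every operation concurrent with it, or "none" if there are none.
B

A spans [1,3]; an op avoiding the whole window 1..3 is ordered, any other is concurrent
B [2,4]: concurrent
C [5,6]: after
D [7,8]: after
E [9,10]: after
F [11,12]: after
G [13,14]: after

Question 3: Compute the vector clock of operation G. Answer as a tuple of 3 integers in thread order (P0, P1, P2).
(0, 2, 0)

VC(A, invoked at 1): no causal predecessors; +1 on P2 → (0, 0, 1)
VC(F, invoked at 11): no causal predecessors; +1 on P1 → (0, 1, 0)
VC(B, invoked at 2): no causal predecessors; +1 on P0 → (1, 0, 0)
from VC(A)=(0, 0, 1), C (invoked 5) maxes components and bumps P2 → (0, 0, 2)
from VC(F)=(0, 1, 0), G (invoked 13) maxes components and bumps P1 → (0, 2, 0)
from VC(C)=(0, 0, 2), D (invoked 7) maxes components and bumps P2 → (0, 0, 3)
from VC(D)=(0, 0, 3), E (invoked 9) maxes components and bumps P2 → (0, 0, 4)
target: VC(G) = (0, 2, 0)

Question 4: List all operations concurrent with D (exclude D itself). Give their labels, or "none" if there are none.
none

overlap test against D [7,8]: concurrent iff the interval meets 7..8
A [1,3]: before
B [2,4]: before
C [5,6]: before
E [9,10]: after
F [11,12]: after
G [13,14]: after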